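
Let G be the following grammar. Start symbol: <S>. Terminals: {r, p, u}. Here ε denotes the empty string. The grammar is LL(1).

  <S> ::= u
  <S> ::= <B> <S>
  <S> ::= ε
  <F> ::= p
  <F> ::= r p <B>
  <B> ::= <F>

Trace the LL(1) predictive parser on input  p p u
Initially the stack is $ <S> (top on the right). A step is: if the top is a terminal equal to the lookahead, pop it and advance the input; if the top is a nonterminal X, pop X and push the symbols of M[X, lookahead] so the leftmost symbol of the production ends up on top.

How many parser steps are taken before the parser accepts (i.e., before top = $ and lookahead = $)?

      Stack      Input    Action
   1  $ <S>      p p u $  expand <S> ::= <B> <S>
   2  $ <S> <B>  p p u $  expand <B> ::= <F>
   3  $ <S> <F>  p p u $  expand <F> ::= p
   4  $ <S> p    p p u $  match p
   5  $ <S>      p u $    expand <S> ::= <B> <S>
   6  $ <S> <B>  p u $    expand <B> ::= <F>
   7  $ <S> <F>  p u $    expand <F> ::= p
   8  $ <S> p    p u $    match p
   9  $ <S>      u $      expand <S> ::= u
  10  $ u        u $      match u
Accept reached after 10 steps.

10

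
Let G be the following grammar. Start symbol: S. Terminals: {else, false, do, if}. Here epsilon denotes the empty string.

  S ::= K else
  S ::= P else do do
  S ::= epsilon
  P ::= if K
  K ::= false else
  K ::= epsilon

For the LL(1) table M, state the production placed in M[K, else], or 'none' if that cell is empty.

FIRST(P) = {if}
FIRST(K) = {epsilon, false}
FIRST(S) = {epsilon, else, false, if}  (via K else, P else do do)
FOLLOW(S) includes $ since S is the start symbol.
FOLLOW(P): in S::=P else do do, P is followed by else do do with FIRST {else}. Thus FOLLOW(P) = {else}.
FOLLOW(K): in S::=K else, K is followed by else with FIRST {else}; in P::=if K, the suffix after K is empty, so FOLLOW(K) ⊇ FOLLOW(P) = {else}. Thus FOLLOW(K) = {else}.
For K ::= false else: FIRST(false else) = {false}, so it goes in M[K, t] for t ∈ {false}.
For K ::= epsilon: FIRST(epsilon) = {epsilon}, so it goes in M[K, t] for t ∈ {}; since epsilon ∈ FIRST, also for every t ∈ FOLLOW(K) = {else}.

K ::= epsilon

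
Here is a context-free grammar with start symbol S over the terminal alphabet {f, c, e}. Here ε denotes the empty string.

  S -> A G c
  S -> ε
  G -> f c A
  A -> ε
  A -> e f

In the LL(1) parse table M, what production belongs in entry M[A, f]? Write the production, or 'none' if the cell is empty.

A -> ε

FIRST(G) = {f}
FIRST(A) = {ε, e}
FIRST(S) = {ε, e, f}  (via A G c)
FOLLOW(S) includes $ since S is the start symbol.
FOLLOW(G): in S->A G c, G is followed by c with FIRST {c}. Thus FOLLOW(G) = {c}.
FOLLOW(A): in S->A G c, A is followed by G c with FIRST {f}; in G->f c A, the suffix after A is empty, so FOLLOW(A) ⊇ FOLLOW(G) = {c}. Thus FOLLOW(A) = {c, f}.
For A -> ε: FIRST(ε) = {ε}, so it goes in M[A, t] for t ∈ {}; since ε ∈ FIRST, also for every t ∈ FOLLOW(A) = {c, f}.
For A -> e f: FIRST(e f) = {e}, so it goes in M[A, t] for t ∈ {e}.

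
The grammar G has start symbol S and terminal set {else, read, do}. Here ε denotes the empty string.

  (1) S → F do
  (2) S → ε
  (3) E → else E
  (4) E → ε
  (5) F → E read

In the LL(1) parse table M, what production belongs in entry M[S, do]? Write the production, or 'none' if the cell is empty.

FIRST(E) = {ε, else}
FIRST(F) = {else, read}  (via E read)
FIRST(S) = {ε, else, read}  (via F do)
FOLLOW(S) includes $ since S is the start symbol.
FOLLOW(S): S appears on no right-hand side. Thus FOLLOW(S) = {$}.
For S → F do: FIRST(F do) = {else, read}, so it goes in M[S, t] for t ∈ {else, read}.
For S → ε: FIRST(ε) = {ε}, so it goes in M[S, t] for t ∈ {}; since ε ∈ FIRST, also for every t ∈ FOLLOW(S) = {$}.
None of these place a production in M[S, do].

none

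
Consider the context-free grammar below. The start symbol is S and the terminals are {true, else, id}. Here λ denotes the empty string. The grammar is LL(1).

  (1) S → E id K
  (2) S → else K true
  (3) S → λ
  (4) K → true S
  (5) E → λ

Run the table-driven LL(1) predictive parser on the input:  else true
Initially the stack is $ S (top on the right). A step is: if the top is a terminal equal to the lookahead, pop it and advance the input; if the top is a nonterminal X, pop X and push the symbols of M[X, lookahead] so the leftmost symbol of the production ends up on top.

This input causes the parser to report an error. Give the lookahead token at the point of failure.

$

step 1: stack=$ S  input=else true $  — expand S → else K true
step 2: stack=$ true K else  input=else true $  — match else
step 3: stack=$ true K  input=true $  — expand K → true S
step 4: stack=$ true S true  input=true $  — match true
step 5: stack=$ true S  input=$  — expand S → λ
step 6: stack=$ true  input=$  — error: top is terminal true but lookahead is $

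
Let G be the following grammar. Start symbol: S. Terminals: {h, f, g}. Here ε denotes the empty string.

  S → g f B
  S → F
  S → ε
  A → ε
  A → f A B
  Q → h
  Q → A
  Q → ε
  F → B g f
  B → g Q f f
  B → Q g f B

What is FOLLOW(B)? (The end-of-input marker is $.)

{$, f, g, h}

FIRST(A) = {ε, f}
FIRST(Q) = {ε, f, h}  (via A)
FIRST(B) = {f, g, h}  (via Q g f B)
FIRST(F) = {f, g, h}  (via B g f)
FIRST(S) = {ε, f, g, h}  (via F)
FOLLOW(S) includes $ since S is the start symbol.
FOLLOW(S): S appears on no right-hand side. Thus FOLLOW(S) = {$}.
FOLLOW(Q): in B→g Q f f, Q is followed by f f with FIRST {f}; in B→Q g f B, Q is followed by g f B with FIRST {g}. Thus FOLLOW(Q) = {f, g}.
FOLLOW(A): in A→f A B, A is followed by B with FIRST {f, g, h}; in Q→A, the suffix after A is empty, so FOLLOW(A) ⊇ FOLLOW(Q) = {f, g}. Thus FOLLOW(A) = {f, g, h}.
FOLLOW(F): in S→F, the suffix after F is empty, so FOLLOW(F) ⊇ FOLLOW(S) = {$}. Thus FOLLOW(F) = {$}.
FOLLOW(B): in S→g f B, the suffix after B is empty, so FOLLOW(B) ⊇ FOLLOW(S) = {$}; in A→f A B, the suffix after B is empty, so FOLLOW(B) ⊇ FOLLOW(A) = {f, g, h}; in F→B g f, B is followed by g f with FIRST {g}; in B→Q g f B, the suffix after B is empty (adds nothing new). Thus FOLLOW(B) = {$, f, g, h}.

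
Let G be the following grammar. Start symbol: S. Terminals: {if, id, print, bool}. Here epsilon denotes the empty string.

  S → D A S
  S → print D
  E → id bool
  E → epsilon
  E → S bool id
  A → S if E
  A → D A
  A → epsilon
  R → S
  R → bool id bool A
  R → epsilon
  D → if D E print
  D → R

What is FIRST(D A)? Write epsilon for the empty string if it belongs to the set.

{epsilon, bool, if, print}

FIRST(S): from S→D A S we get {bool, if, print}; from S→print D we get {print}. So FIRST(S) = {bool, if, print}.
FIRST(E): from E→id bool we get {id}; from E→epsilon we get {epsilon}; from E→S bool id we get {bool, if, print}. So FIRST(E) = {epsilon, bool, id, if, print}.
FIRST(R): from R→S we get {bool, if, print}; from R→bool id bool A we get {bool}; from R→epsilon we get {epsilon}. So FIRST(R) = {epsilon, bool, if, print}.
FIRST(D): from D→if D E print we get {if}; from D→R we get {epsilon, bool, if, print}. So FIRST(D) = {epsilon, bool, if, print}.
FIRST(A): from A→S if E we get {bool, if, print}; from A→D A we get {epsilon, bool, if, print}; from A→epsilon we get {epsilon}. So FIRST(A) = {epsilon, bool, if, print}.
FIRST(D A): take FIRST of each symbol in turn, carrying on past any symbol whose FIRST contains epsilon; result {epsilon, bool, if, print}.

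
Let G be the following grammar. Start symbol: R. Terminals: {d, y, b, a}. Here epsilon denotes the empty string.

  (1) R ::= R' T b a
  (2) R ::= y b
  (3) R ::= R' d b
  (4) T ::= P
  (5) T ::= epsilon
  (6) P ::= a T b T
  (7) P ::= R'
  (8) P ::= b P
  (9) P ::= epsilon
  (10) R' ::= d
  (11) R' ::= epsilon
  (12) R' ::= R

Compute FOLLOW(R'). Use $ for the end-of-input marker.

{a, b, d, y}

FIRST(R): from R::=R' T b a we get {a, b, d, y}; from R::=y b we get {y}; from R::=R' d b we get {a, b, d, y}. So FIRST(R) = {a, b, d, y}.
FIRST(R'): from R'::=d we get {d}; from R'::=epsilon we get {epsilon}; from R'::=R we get {a, b, d, y}. So FIRST(R') = {epsilon, a, b, d, y}.
FIRST(P): from P::=a T b T we get {a}; from P::=R' we get {epsilon, a, b, d, y}; from P::=b P we get {b}; from P::=epsilon we get {epsilon}. So FIRST(P) = {epsilon, a, b, d, y}.
FIRST(T): from T::=P we get {epsilon, a, b, d, y}; from T::=epsilon we get {epsilon}. So FIRST(T) = {epsilon, a, b, d, y}.
FOLLOW(R) includes $ since R is the start symbol.
FOLLOW(R): in R'::=R, the suffix after R is empty, so FOLLOW(R) ⊇ FOLLOW(R') = {a, b, d, y}. Thus FOLLOW(R) = {$, a, b, d, y}.
FOLLOW(T): in R::=R' T b a, T is followed by b a with FIRST {b}; in P::=a T b T (occurrence 1), T is followed by b T with FIRST {b}; in P::=a T b T (occurrence 2), the suffix after T is empty, so FOLLOW(T) ⊇ FOLLOW(P) = {b}. Thus FOLLOW(T) = {b}.
FOLLOW(P): in T::=P, the suffix after P is empty, so FOLLOW(P) ⊇ FOLLOW(T) = {b}; in P::=b P, the suffix after P is empty (adds nothing new). Thus FOLLOW(P) = {b}.
FOLLOW(R'): in R::=R' T b a, R' is followed by T b a with FIRST {a, b, d, y}; in R::=R' d b, R' is followed by d b with FIRST {d}; in P::=R', the suffix after R' is empty, so FOLLOW(R') ⊇ FOLLOW(P) = {b}. Thus FOLLOW(R') = {a, b, d, y}.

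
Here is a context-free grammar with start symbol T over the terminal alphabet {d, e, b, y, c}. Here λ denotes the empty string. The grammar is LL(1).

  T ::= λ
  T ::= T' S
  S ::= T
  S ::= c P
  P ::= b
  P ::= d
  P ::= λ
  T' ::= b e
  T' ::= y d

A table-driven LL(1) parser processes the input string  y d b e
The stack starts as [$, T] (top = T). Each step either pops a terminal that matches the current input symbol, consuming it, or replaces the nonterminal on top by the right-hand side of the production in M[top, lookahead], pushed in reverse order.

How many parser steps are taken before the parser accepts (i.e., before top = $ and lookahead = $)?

11

      Stack    Input      Action
   1  $ T      y d b e $  expand T ::= T' S
   2  $ S T'   y d b e $  expand T' ::= y d
   3  $ S d y  y d b e $  match y
   4  $ S d    d b e $    match d
   5  $ S      b e $      expand S ::= T
   6  $ T      b e $      expand T ::= T' S
   7  $ S T'   b e $      expand T' ::= b e
   8  $ S e b  b e $      match b
   9  $ S e    e $        match e
  10  $ S      $          expand S ::= T
  11  $ T      $          expand T ::= λ
Accept reached after 11 steps.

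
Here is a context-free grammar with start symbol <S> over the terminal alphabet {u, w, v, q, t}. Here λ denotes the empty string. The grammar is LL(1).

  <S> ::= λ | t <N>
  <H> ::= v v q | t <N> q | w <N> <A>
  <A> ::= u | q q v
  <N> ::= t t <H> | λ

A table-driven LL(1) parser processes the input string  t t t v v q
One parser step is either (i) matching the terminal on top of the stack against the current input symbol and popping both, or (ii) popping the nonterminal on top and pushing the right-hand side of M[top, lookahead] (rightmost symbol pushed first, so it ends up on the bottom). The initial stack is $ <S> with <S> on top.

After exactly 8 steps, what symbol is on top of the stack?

     Stack      Input          Action
  1  $ <S>      t t t v v q $  expand <S> ::= t <N>
  2  $ <N> t    t t t v v q $  match t
  3  $ <N>      t t v v q $    expand <N> ::= t t <H>
  4  $ <H> t t  t t v v q $    match t
  5  $ <H> t    t v v q $      match t
  6  $ <H>      v v q $        expand <H> ::= v v q
  7  $ q v v    v v q $        match v
  8  $ q v      v q $          match v
Stack after step 8: $ q (top = q).

q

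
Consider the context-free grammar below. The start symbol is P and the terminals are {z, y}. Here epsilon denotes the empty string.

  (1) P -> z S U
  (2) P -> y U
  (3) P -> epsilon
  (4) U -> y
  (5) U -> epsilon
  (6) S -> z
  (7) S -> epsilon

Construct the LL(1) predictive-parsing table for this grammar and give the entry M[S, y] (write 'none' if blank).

S -> epsilon

FIRST(P) = {epsilon, y, z}
FIRST(U) = {epsilon, y}
FIRST(S) = {epsilon, z}
FOLLOW(P) includes $ since P is the start symbol.
FOLLOW(P): P appears on no right-hand side. Thus FOLLOW(P) = {$}.
FOLLOW(S): in P->z S U, S is followed by U with FIRST {epsilon, y}; in P->z S U, the suffix after S is nullable, so FOLLOW(S) ⊇ FOLLOW(P) = {$}. Thus FOLLOW(S) = {$, y}.
For S -> z: FIRST(z) = {z}, so it goes in M[S, t] for t ∈ {z}.
For S -> epsilon: FIRST(epsilon) = {epsilon}, so it goes in M[S, t] for t ∈ {}; since epsilon ∈ FIRST, also for every t ∈ FOLLOW(S) = {$, y}.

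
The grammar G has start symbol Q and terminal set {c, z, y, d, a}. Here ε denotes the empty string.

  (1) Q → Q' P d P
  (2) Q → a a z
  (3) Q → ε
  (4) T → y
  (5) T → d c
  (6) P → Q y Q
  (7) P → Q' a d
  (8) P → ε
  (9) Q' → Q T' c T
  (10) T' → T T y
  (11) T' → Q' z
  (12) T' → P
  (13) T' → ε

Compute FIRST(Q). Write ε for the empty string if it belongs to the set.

FIRST(T): from T→y we get {y}; from T→d c we get {d}. So FIRST(T) = {d, y}.
FIRST(Q): from Q→Q' P d P we get {a, c, d, y}; from Q→a a z we get {a}; from Q→ε we get {ε}. So FIRST(Q) = {ε, a, c, d, y}.
FIRST(P): from P→Q y Q we get {a, c, d, y}; from P→Q' a d we get {a, c, d, y}; from P→ε we get {ε}. So FIRST(P) = {ε, a, c, d, y}.
FIRST(Q'): from Q'→Q T' c T we get {a, c, d, y}. So FIRST(Q') = {a, c, d, y}.
FIRST(T'): from T'→T T y we get {d, y}; from T'→Q' z we get {a, c, d, y}; from T'→P we get {ε, a, c, d, y}; from T'→ε we get {ε}. So FIRST(T') = {ε, a, c, d, y}.

{ε, a, c, d, y}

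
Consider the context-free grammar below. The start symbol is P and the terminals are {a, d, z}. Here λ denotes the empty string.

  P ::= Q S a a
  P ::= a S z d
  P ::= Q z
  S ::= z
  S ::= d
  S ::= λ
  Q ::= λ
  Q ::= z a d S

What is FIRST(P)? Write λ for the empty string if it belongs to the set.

FIRST(S) = {λ, d, z}
FIRST(Q) = {λ, z}
FIRST(P) = {a, d, z}  (via Q S a a, Q z)

{a, d, z}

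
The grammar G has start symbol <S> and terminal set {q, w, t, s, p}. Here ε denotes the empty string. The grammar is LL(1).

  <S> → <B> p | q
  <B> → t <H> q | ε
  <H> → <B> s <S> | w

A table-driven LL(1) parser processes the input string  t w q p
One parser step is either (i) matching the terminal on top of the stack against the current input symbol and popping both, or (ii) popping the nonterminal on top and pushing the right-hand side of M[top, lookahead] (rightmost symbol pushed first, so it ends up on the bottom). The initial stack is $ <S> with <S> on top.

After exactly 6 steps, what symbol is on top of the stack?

p

step 1: stack=$ <S>  input=t w q p $  — expand <S> → <B> p
step 2: stack=$ p <B>  input=t w q p $  — expand <B> → t <H> q
step 3: stack=$ p q <H> t  input=t w q p $  — match t
step 4: stack=$ p q <H>  input=w q p $  — expand <H> → w
step 5: stack=$ p q w  input=w q p $  — match w
step 6: stack=$ p q  input=q p $  — match q
Stack after step 6: $ p (top = p).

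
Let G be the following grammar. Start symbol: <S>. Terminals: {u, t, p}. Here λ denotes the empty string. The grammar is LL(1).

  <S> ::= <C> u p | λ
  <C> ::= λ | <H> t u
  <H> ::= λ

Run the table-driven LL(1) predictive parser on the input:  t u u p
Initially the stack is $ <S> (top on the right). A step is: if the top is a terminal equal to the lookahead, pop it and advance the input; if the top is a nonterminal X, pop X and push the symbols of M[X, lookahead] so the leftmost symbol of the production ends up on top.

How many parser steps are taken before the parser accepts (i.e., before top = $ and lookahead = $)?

step 1: stack=$ <S>  input=t u u p $  — expand <S> ::= <C> u p
step 2: stack=$ p u <C>  input=t u u p $  — expand <C> ::= <H> t u
step 3: stack=$ p u u t <H>  input=t u u p $  — expand <H> ::= λ
step 4: stack=$ p u u t  input=t u u p $  — match t
step 5: stack=$ p u u  input=u u p $  — match u
step 6: stack=$ p u  input=u p $  — match u
step 7: stack=$ p  input=p $  — match p
Accept reached after 7 steps.

7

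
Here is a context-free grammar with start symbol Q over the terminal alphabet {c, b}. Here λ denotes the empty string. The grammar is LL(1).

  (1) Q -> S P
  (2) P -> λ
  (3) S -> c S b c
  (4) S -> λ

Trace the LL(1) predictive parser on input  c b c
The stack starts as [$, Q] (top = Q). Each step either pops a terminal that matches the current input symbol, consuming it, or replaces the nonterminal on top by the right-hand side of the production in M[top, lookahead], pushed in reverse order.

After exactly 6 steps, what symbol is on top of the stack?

P

     Stack        Input    Action
  1  $ Q          c b c $  expand Q -> S P
  2  $ P S        c b c $  expand S -> c S b c
  3  $ P c b S c  c b c $  match c
  4  $ P c b S    b c $    expand S -> λ
  5  $ P c b      b c $    match b
  6  $ P c        c $      match c
Stack after step 6: $ P (top = P).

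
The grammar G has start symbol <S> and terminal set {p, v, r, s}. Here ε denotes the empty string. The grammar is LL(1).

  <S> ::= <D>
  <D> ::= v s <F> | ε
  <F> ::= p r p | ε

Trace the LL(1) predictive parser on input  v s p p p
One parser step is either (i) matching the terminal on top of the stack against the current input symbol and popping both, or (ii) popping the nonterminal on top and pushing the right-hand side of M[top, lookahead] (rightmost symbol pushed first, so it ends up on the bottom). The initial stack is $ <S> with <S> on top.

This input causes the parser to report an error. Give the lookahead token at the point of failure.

     Stack      Input        Action
  1  $ <S>      v s p p p $  expand <S> ::= <D>
  2  $ <D>      v s p p p $  expand <D> ::= v s <F>
  3  $ <F> s v  v s p p p $  match v
  4  $ <F> s    s p p p $    match s
  5  $ <F>      p p p $      expand <F> ::= p r p
  6  $ p r p    p p p $      match p
  7  $ p r      p p $        error: top is terminal r but lookahead is p

p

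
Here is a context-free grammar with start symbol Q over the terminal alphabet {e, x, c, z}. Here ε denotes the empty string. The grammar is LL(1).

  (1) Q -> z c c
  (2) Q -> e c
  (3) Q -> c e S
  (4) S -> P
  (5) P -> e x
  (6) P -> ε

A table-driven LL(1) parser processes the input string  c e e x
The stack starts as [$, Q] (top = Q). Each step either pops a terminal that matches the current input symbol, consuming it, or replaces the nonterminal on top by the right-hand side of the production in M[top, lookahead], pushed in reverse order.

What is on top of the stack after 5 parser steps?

e

step 1: stack=$ Q  input=c e e x $  — expand Q -> c e S
step 2: stack=$ S e c  input=c e e x $  — match c
step 3: stack=$ S e  input=e e x $  — match e
step 4: stack=$ S  input=e x $  — expand S -> P
step 5: stack=$ P  input=e x $  — expand P -> e x
Stack after step 5: $ x e (top = e).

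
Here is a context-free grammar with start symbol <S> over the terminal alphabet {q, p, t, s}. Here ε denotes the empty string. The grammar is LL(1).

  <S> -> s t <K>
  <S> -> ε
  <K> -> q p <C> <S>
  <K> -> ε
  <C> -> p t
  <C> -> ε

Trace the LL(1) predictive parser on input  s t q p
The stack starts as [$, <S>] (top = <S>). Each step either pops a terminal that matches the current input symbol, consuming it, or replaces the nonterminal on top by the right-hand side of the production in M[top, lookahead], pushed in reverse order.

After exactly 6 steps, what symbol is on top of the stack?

     Stack          Input      Action
  1  $ <S>          s t q p $  expand <S> -> s t <K>
  2  $ <K> t s      s t q p $  match s
  3  $ <K> t        t q p $    match t
  4  $ <K>          q p $      expand <K> -> q p <C> <S>
  5  $ <S> <C> p q  q p $      match q
  6  $ <S> <C> p    p $        match p
Stack after step 6: $ <S> <C> (top = <C>).

<C>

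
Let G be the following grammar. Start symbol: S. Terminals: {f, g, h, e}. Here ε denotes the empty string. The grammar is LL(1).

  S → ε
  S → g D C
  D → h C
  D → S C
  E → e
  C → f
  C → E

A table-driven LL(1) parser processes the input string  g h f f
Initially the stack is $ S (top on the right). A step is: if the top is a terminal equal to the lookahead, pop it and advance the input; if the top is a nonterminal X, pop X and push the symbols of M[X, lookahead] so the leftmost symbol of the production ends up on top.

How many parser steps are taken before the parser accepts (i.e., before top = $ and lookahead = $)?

     Stack    Input      Action
  1  $ S      g h f f $  expand S → g D C
  2  $ C D g  g h f f $  match g
  3  $ C D    h f f $    expand D → h C
  4  $ C C h  h f f $    match h
  5  $ C C    f f $      expand C → f
  6  $ C f    f f $      match f
  7  $ C      f $        expand C → f
  8  $ f      f $        match f
Accept reached after 8 steps.

8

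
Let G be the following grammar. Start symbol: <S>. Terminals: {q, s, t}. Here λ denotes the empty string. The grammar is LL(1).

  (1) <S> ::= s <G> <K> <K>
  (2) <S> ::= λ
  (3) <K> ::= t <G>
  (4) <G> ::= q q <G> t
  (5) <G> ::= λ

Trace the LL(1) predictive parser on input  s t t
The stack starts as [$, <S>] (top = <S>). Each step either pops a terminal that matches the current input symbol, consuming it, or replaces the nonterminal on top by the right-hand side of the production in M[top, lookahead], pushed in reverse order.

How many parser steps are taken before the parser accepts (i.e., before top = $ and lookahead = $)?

step 1: stack=$ <S>  input=s t t $  — expand <S> ::= s <G> <K> <K>
step 2: stack=$ <K> <K> <G> s  input=s t t $  — match s
step 3: stack=$ <K> <K> <G>  input=t t $  — expand <G> ::= λ
step 4: stack=$ <K> <K>  input=t t $  — expand <K> ::= t <G>
step 5: stack=$ <K> <G> t  input=t t $  — match t
step 6: stack=$ <K> <G>  input=t $  — expand <G> ::= λ
step 7: stack=$ <K>  input=t $  — expand <K> ::= t <G>
step 8: stack=$ <G> t  input=t $  — match t
step 9: stack=$ <G>  input=$  — expand <G> ::= λ
Accept reached after 9 steps.

9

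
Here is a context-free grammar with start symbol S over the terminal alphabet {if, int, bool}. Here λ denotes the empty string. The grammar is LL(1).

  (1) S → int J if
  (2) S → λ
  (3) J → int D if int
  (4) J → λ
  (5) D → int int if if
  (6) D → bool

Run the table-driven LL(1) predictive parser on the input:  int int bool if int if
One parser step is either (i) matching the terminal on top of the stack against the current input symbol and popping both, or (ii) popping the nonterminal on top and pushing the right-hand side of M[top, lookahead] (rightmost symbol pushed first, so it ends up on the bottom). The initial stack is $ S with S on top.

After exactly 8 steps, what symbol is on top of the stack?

if

step 1: stack=$ S  input=int int bool if int if $  — expand S → int J if
step 2: stack=$ if J int  input=int int bool if int if $  — match int
step 3: stack=$ if J  input=int bool if int if $  — expand J → int D if int
step 4: stack=$ if int if D int  input=int bool if int if $  — match int
step 5: stack=$ if int if D  input=bool if int if $  — expand D → bool
step 6: stack=$ if int if bool  input=bool if int if $  — match bool
step 7: stack=$ if int if  input=if int if $  — match if
step 8: stack=$ if int  input=int if $  — match int
Stack after step 8: $ if (top = if).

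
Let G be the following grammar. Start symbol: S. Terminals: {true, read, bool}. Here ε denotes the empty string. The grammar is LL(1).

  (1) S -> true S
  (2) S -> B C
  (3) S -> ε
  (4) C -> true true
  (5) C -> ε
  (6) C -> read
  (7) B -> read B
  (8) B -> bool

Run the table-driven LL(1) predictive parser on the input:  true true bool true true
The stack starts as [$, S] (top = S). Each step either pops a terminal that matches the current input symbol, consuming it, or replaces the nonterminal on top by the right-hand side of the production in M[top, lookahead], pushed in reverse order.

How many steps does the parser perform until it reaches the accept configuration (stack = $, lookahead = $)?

10

step 1: stack=$ S  input=true true bool true true $  — expand S -> true S
step 2: stack=$ S true  input=true true bool true true $  — match true
step 3: stack=$ S  input=true bool true true $  — expand S -> true S
step 4: stack=$ S true  input=true bool true true $  — match true
step 5: stack=$ S  input=bool true true $  — expand S -> B C
step 6: stack=$ C B  input=bool true true $  — expand B -> bool
step 7: stack=$ C bool  input=bool true true $  — match bool
step 8: stack=$ C  input=true true $  — expand C -> true true
step 9: stack=$ true true  input=true true $  — match true
step 10: stack=$ true  input=true $  — match true
Accept reached after 10 steps.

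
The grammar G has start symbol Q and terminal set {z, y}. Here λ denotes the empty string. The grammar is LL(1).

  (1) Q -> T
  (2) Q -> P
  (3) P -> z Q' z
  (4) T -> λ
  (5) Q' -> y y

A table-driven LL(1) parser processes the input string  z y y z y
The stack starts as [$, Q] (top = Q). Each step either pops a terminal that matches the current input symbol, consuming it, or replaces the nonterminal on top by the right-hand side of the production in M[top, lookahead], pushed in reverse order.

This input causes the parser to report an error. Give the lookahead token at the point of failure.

     Stack     Input        Action
  1  $ Q       z y y z y $  expand Q -> P
  2  $ P       z y y z y $  expand P -> z Q' z
  3  $ z Q' z  z y y z y $  match z
  4  $ z Q'    y y z y $    expand Q' -> y y
  5  $ z y y   y y z y $    match y
  6  $ z y     y z y $      match y
  7  $ z       z y $        match z
  8  $         y $          error: stack empty but input remains

y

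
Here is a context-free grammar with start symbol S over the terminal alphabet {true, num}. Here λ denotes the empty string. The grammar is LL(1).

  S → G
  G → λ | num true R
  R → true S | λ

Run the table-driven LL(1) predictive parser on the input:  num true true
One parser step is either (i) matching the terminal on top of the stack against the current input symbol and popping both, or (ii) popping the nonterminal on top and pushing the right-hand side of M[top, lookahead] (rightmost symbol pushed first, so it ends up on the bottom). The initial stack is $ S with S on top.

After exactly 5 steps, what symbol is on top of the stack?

step 1: stack=$ S  input=num true true $  — expand S → G
step 2: stack=$ G  input=num true true $  — expand G → num true R
step 3: stack=$ R true num  input=num true true $  — match num
step 4: stack=$ R true  input=true true $  — match true
step 5: stack=$ R  input=true $  — expand R → true S
Stack after step 5: $ S true (top = true).

true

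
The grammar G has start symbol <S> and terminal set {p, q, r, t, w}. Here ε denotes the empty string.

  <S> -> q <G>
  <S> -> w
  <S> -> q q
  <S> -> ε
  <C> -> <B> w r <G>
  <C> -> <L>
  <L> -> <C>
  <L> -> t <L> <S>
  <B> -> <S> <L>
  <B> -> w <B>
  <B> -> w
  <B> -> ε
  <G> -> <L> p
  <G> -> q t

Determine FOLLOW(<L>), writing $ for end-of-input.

FIRST(<S>) = {ε, q, w}
FIRST(<C>) = {q, t, w}  (via <B> w r <G>, <L>)
FIRST(<L>) = {q, t, w}  (via <C>)
FIRST(<B>) = {ε, q, t, w}  (via <S> <L>)
FIRST(<G>) = {q, t, w}  (via <L> p)
FOLLOW(<S>) includes $ since <S> is the start symbol.
FOLLOW(<B>): in <C>-><B> w r <G>, <B> is followed by w r <G> with FIRST {w}; in <B>->w <B>, the suffix after <B> is empty (adds nothing new). Thus FOLLOW(<B>) = {w}.
FOLLOW(<S>): in <L>->t <L> <S>, the suffix after <S> is empty, so FOLLOW(<S>) ⊇ FOLLOW(<L>) = {p, q, w}; in <B>-><S> <L>, <S> is followed by <L> with FIRST {q, t, w}. Thus FOLLOW(<S>) = {$, p, q, t, w}.
FOLLOW(<C>): in <L>-><C>, the suffix after <C> is empty, so FOLLOW(<C>) ⊇ FOLLOW(<L>) = {p, q, w}. Thus FOLLOW(<C>) = {p, q, w}.
FOLLOW(<L>): in <C>-><L>, the suffix after <L> is empty, so FOLLOW(<L>) ⊇ FOLLOW(<C>) = {p, q, w}; in <L>->t <L> <S>, <L> is followed by <S> with FIRST {ε, q, w}; in <L>->t <L> <S>, the suffix after <L> is nullable (adds nothing new); in <B>-><S> <L>, the suffix after <L> is empty, so FOLLOW(<L>) ⊇ FOLLOW(<B>) = {w}; in <G>-><L> p, <L> is followed by p with FIRST {p}. Thus FOLLOW(<L>) = {p, q, w}.
FOLLOW(<G>): in <S>->q <G>, the suffix after <G> is empty, so FOLLOW(<G>) ⊇ FOLLOW(<S>) = {$, p, q, t, w}; in <C>-><B> w r <G>, the suffix after <G> is empty, so FOLLOW(<G>) ⊇ FOLLOW(<C>) = {p, q, w}. Thus FOLLOW(<G>) = {$, p, q, t, w}.

{p, q, w}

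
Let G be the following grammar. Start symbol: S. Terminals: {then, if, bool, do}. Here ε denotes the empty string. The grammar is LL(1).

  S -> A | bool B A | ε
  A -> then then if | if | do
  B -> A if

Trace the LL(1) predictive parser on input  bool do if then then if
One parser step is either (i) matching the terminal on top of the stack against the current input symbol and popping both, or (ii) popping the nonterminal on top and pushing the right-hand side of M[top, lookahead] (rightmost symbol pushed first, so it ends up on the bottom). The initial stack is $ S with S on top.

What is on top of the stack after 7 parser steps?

then

     Stack       Input                      Action
  1  $ S         bool do if then then if $  expand S -> bool B A
  2  $ A B bool  bool do if then then if $  match bool
  3  $ A B       do if then then if $       expand B -> A if
  4  $ A if A    do if then then if $       expand A -> do
  5  $ A if do   do if then then if $       match do
  6  $ A if      if then then if $          match if
  7  $ A         then then if $             expand A -> then then if
Stack after step 7: $ if then then (top = then).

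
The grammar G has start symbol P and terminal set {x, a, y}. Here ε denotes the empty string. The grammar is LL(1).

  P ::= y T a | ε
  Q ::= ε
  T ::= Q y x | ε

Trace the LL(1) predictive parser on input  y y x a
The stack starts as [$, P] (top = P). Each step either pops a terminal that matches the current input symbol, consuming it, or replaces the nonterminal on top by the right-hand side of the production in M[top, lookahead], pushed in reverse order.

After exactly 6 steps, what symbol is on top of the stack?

     Stack      Input      Action
  1  $ P        y y x a $  expand P ::= y T a
  2  $ a T y    y y x a $  match y
  3  $ a T      y x a $    expand T ::= Q y x
  4  $ a x y Q  y x a $    expand Q ::= ε
  5  $ a x y    y x a $    match y
  6  $ a x      x a $      match x
Stack after step 6: $ a (top = a).

a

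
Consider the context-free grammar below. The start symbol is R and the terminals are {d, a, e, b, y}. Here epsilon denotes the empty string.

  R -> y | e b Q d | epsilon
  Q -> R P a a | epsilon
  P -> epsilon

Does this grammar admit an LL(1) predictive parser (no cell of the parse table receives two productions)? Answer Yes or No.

FIRST(R) = {epsilon, e, y}
FIRST(Q) = {epsilon, a, e, y}
FIRST(P) = {epsilon}
FOLLOW(R) = {$, a}
FOLLOW(Q) = {d}
FOLLOW(P) = {a}
Each cell of M receives at most one production.

Yes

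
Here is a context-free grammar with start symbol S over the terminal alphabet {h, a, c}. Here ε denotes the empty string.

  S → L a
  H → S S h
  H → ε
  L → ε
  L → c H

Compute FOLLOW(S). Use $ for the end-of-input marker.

{$, a, c, h}

FIRST(L): from L→ε we get {ε}; from L→c H we get {c}. So FIRST(L) = {ε, c}.
FIRST(S): from S→L a we get {a, c}. So FIRST(S) = {a, c}.
FIRST(H): from H→S S h we get {a, c}; from H→ε we get {ε}. So FIRST(H) = {ε, a, c}.
FOLLOW(S) includes $ since S is the start symbol.
FOLLOW(S): in H→S S h (occurrence 1), S is followed by S h with FIRST {a, c}; in H→S S h (occurrence 2), S is followed by h with FIRST {h}. Thus FOLLOW(S) = {$, a, c, h}.
FOLLOW(L): in S→L a, L is followed by a with FIRST {a}. Thus FOLLOW(L) = {a}.
FOLLOW(H): in L→c H, the suffix after H is empty, so FOLLOW(H) ⊇ FOLLOW(L) = {a}. Thus FOLLOW(H) = {a}.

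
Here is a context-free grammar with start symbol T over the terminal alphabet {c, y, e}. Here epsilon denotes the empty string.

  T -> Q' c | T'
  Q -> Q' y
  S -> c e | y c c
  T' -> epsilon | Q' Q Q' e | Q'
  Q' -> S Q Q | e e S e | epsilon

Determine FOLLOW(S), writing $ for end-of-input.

{c, e, y}

FIRST(S) = {c, y}
FIRST(Q') = {epsilon, c, e, y}  (via S Q Q)
FIRST(Q) = {c, e, y}  (via Q' y)
FIRST(T') = {epsilon, c, e, y}  (via Q' Q Q' e, Q')
FIRST(T) = {epsilon, c, e, y}  (via Q' c, T')
FOLLOW(T) includes $ since T is the start symbol.
FOLLOW(T): T appears on no right-hand side. Thus FOLLOW(T) = {$}.
FOLLOW(S): in Q'->S Q Q, S is followed by Q Q with FIRST {c, e, y}; in Q'->e e S e, S is followed by e with FIRST {e}. Thus FOLLOW(S) = {c, e, y}.
FOLLOW(T'): in T->T', the suffix after T' is empty, so FOLLOW(T') ⊇ FOLLOW(T) = {$}. Thus FOLLOW(T') = {$}.
FOLLOW(Q'): in T->Q' c, Q' is followed by c with FIRST {c}; in Q->Q' y, Q' is followed by y with FIRST {y}; in T'->Q' Q Q' e (occurrence 1), Q' is followed by Q Q' e with FIRST {c, e, y}; in T'->Q' Q Q' e (occurrence 2), Q' is followed by e with FIRST {e}; in T'->Q', the suffix after Q' is empty, so FOLLOW(Q') ⊇ FOLLOW(T') = {$}. Thus FOLLOW(Q') = {$, c, e, y}.
FOLLOW(Q): in T'->Q' Q Q' e, Q is followed by Q' e with FIRST {c, e, y}; in Q'->S Q Q (occurrence 1), Q is followed by Q with FIRST {c, e, y}; in Q'->S Q Q (occurrence 2), the suffix after Q is empty, so FOLLOW(Q) ⊇ FOLLOW(Q') = {$, c, e, y}. Thus FOLLOW(Q) = {$, c, e, y}.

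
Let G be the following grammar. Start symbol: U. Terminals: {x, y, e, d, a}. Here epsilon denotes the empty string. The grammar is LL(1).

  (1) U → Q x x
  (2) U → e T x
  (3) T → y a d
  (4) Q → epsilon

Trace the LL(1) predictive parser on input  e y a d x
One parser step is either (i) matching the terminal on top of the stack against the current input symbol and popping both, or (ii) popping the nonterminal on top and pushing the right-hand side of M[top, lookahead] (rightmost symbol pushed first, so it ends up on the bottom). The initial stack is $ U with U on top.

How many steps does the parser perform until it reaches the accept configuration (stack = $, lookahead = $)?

     Stack      Input        Action
  1  $ U        e y a d x $  expand U → e T x
  2  $ x T e    e y a d x $  match e
  3  $ x T      y a d x $    expand T → y a d
  4  $ x d a y  y a d x $    match y
  5  $ x d a    a d x $      match a
  6  $ x d      d x $        match d
  7  $ x        x $          match x
Accept reached after 7 steps.

7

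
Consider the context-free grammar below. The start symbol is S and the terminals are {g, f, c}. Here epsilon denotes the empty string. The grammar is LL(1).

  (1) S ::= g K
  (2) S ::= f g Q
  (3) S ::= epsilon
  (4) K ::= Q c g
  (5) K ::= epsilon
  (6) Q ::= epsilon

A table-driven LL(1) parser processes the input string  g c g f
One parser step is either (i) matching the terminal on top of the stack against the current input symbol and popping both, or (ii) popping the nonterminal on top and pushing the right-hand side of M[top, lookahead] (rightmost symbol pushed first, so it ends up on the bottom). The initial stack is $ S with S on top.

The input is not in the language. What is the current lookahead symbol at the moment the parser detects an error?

f

step 1: stack=$ S  input=g c g f $  — expand S ::= g K
step 2: stack=$ K g  input=g c g f $  — match g
step 3: stack=$ K  input=c g f $  — expand K ::= Q c g
step 4: stack=$ g c Q  input=c g f $  — expand Q ::= epsilon
step 5: stack=$ g c  input=c g f $  — match c
step 6: stack=$ g  input=g f $  — match g
step 7: stack=$  input=f $  — error: stack empty but input remains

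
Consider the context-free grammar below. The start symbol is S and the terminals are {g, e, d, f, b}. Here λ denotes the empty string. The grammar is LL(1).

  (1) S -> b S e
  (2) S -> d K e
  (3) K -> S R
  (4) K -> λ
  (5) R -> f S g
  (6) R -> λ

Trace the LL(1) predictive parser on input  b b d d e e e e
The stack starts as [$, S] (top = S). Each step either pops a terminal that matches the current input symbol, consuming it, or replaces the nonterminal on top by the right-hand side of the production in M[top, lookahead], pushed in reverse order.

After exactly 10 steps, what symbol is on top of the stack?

      Stack            Input              Action
   1  $ S              b b d d e e e e $  expand S -> b S e
   2  $ e S b          b b d d e e e e $  match b
   3  $ e S            b d d e e e e $    expand S -> b S e
   4  $ e e S b        b d d e e e e $    match b
   5  $ e e S          d d e e e e $      expand S -> d K e
   6  $ e e e K d      d d e e e e $      match d
   7  $ e e e K        d e e e e $        expand K -> S R
   8  $ e e e R S      d e e e e $        expand S -> d K e
   9  $ e e e R e K d  d e e e e $        match d
  10  $ e e e R e K    e e e e $          expand K -> λ
Stack after step 10: $ e e e R e (top = e).

e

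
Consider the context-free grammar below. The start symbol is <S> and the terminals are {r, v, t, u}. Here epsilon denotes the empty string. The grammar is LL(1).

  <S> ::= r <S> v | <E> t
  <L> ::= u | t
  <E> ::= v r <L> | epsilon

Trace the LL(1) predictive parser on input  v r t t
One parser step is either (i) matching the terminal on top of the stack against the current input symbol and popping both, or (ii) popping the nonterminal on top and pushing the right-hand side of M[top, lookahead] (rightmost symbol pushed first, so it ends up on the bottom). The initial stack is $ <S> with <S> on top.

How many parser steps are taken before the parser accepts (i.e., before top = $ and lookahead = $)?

     Stack        Input      Action
  1  $ <S>        v r t t $  expand <S> ::= <E> t
  2  $ t <E>      v r t t $  expand <E> ::= v r <L>
  3  $ t <L> r v  v r t t $  match v
  4  $ t <L> r    r t t $    match r
  5  $ t <L>      t t $      expand <L> ::= t
  6  $ t t        t t $      match t
  7  $ t          t $        match t
Accept reached after 7 steps.

7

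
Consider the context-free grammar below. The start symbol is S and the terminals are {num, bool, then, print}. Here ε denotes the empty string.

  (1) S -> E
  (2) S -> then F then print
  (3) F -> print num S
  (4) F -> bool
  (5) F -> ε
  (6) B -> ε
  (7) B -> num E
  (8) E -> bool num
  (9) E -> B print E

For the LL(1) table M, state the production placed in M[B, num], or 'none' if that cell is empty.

FIRST(F) = {ε, bool, print}
FIRST(B) = {ε, num}
FIRST(E) = {bool, num, print}  (via B print E)
FIRST(S) = {bool, num, print, then}  (via E)
FOLLOW(S) includes $ since S is the start symbol.
FOLLOW(B): in E->B print E, B is followed by print E with FIRST {print}. Thus FOLLOW(B) = {print}.
For B -> ε: FIRST(ε) = {ε}, so it goes in M[B, t] for t ∈ {}; since ε ∈ FIRST, also for every t ∈ FOLLOW(B) = {print}.
For B -> num E: FIRST(num E) = {num}, so it goes in M[B, t] for t ∈ {num}.

B -> num E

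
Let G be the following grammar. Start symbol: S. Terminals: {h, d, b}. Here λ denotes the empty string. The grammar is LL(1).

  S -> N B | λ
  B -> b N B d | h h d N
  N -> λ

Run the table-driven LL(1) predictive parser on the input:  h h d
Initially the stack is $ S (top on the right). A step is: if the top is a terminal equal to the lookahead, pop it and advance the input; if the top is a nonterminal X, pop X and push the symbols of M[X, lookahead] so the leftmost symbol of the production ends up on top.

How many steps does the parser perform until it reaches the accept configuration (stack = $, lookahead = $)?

7

step 1: stack=$ S  input=h h d $  — expand S -> N B
step 2: stack=$ B N  input=h h d $  — expand N -> λ
step 3: stack=$ B  input=h h d $  — expand B -> h h d N
step 4: stack=$ N d h h  input=h h d $  — match h
step 5: stack=$ N d h  input=h d $  — match h
step 6: stack=$ N d  input=d $  — match d
step 7: stack=$ N  input=$  — expand N -> λ
Accept reached after 7 steps.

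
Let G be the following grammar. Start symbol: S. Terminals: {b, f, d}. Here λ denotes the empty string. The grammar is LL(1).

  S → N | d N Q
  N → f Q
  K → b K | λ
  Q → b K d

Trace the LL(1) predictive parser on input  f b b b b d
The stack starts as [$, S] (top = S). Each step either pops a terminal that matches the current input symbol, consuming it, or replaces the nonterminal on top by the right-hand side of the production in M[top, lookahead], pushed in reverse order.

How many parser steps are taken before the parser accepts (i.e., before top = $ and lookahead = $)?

      Stack    Input          Action
   1  $ S      f b b b b d $  expand S → N
   2  $ N      f b b b b d $  expand N → f Q
   3  $ Q f    f b b b b d $  match f
   4  $ Q      b b b b d $    expand Q → b K d
   5  $ d K b  b b b b d $    match b
   6  $ d K    b b b d $      expand K → b K
   7  $ d K b  b b b d $      match b
   8  $ d K    b b d $        expand K → b K
   9  $ d K b  b b d $        match b
  10  $ d K    b d $          expand K → b K
  11  $ d K b  b d $          match b
  12  $ d K    d $            expand K → λ
  13  $ d      d $            match d
Accept reached after 13 steps.

13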